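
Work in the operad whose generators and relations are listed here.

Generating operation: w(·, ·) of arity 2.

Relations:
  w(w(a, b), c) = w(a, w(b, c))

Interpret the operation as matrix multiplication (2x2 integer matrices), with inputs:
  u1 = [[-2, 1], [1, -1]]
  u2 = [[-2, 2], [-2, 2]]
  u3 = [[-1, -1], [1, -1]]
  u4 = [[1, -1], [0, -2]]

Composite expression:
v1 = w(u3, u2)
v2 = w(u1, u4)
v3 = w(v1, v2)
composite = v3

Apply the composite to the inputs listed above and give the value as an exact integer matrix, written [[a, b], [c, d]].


w(u3, u2) = [[4, -4], [0, 0]]
w(u1, u4) = [[-2, 0], [1, 1]]
w(w(u3, u2), w(u1, u4)) = [[-12, -4], [0, 0]]

[[-12, -4], [0, 0]]


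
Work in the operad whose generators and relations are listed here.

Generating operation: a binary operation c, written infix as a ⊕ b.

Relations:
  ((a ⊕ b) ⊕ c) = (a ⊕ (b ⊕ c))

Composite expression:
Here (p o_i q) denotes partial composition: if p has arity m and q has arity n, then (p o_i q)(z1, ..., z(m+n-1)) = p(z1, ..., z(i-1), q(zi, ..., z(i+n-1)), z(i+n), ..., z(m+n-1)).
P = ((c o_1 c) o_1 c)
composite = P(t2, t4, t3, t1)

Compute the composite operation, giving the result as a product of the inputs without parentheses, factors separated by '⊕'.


t2 ⊕ t4 ⊕ t3 ⊕ t1

Key point: c is associative — brackets drop, the t-order remains.
(t2 ⊕ t4) collapses to t2 ⊕ t4
((t2 ⊕ t4) ⊕ t3) collapses to t2 ⊕ t4 ⊕ t3
(((t2 ⊕ t4) ⊕ t3) ⊕ t1) collapses to t2 ⊕ t4 ⊕ t3 ⊕ t1


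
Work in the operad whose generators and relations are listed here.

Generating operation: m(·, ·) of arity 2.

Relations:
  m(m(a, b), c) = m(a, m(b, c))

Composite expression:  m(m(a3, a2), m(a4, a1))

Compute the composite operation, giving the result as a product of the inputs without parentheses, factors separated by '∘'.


a3 ∘ a2 ∘ a4 ∘ a1

Every regrouping of m is equal, so read the a-inputs in written order.
m(a3, a2) reduces to a3 ∘ a2
m(a4, a1) reduces to a4 ∘ a1
m(m(a3, a2), m(a4, a1)) reduces to a3 ∘ a2 ∘ a4 ∘ a1


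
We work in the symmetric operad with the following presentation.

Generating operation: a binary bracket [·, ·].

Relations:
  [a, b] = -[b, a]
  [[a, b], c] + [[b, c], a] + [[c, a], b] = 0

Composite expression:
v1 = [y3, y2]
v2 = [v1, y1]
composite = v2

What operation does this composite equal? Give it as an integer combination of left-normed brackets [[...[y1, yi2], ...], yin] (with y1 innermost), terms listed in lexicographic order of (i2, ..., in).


A multilinear Lie element is pinned by y1-initial words (y1 innermost).
Composite bracket: [[y3, y2], y1]
Full expansion: 4 signed words from ab - ba (2^2 = 4).
Keep just the words that open with y1:
  the word y1y2y3 carries sign +1 and contributes +[[y1, y2], y3]
  the word y1y3y2 carries sign -1 and contributes -[[y1, y3], y2]

[[y1, y2], y3] - [[y1, y3], y2]


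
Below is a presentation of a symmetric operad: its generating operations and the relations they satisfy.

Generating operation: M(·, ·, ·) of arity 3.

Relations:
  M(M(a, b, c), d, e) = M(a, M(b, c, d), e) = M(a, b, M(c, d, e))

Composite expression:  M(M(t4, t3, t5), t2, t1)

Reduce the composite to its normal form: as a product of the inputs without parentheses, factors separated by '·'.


t4 · t3 · t5 · t2 · t1

All parenthesizations of M agree; list the t-inputs left to right.
M(t4, t3, t5) unparenthesizes to t4 · t3 · t5
M(M(t4, t3, t5), t2, t1) unparenthesizes to t4 · t3 · t5 · t2 · t1


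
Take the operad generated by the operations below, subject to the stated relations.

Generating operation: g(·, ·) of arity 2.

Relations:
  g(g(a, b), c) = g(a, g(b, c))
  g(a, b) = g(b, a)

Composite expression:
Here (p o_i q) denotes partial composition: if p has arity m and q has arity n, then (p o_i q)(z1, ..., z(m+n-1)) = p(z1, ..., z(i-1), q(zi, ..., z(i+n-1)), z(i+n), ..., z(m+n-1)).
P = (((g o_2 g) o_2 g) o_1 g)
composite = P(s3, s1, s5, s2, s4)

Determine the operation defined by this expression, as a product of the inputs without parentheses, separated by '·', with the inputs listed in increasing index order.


Reordering under g is free, so list the s-inputs canonically.
g(s3, s1) reduces to s3 · s1
g(s5, s2) reduces to s5 · s2
g(g(s5, s2), s4) reduces to s5 · s2 · s4
g(g(s3, s1), g(g(s5, s2), s4)) reduces to s3 · s1 · s5 · s2 · s4
sorting the factors by input index: s1 · s2 · s3 · s4 · s5

s1 · s2 · s3 · s4 · s5


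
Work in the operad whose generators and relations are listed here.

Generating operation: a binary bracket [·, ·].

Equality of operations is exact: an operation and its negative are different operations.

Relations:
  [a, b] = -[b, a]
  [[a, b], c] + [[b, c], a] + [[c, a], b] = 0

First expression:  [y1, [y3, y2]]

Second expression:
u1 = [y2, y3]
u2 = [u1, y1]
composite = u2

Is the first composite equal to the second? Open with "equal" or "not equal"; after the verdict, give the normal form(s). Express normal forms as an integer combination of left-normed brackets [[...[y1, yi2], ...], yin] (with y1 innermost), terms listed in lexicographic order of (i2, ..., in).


equal; the common form is -[[y1, y2], y3] + [[y1, y3], y2]

Normal form of the first expression: -[[y1, y2], y3] + [[y1, y3], y2]
Normal form of the second expression: -[[y1, y2], y3] + [[y1, y3], y2]
Identical normal forms: equal.


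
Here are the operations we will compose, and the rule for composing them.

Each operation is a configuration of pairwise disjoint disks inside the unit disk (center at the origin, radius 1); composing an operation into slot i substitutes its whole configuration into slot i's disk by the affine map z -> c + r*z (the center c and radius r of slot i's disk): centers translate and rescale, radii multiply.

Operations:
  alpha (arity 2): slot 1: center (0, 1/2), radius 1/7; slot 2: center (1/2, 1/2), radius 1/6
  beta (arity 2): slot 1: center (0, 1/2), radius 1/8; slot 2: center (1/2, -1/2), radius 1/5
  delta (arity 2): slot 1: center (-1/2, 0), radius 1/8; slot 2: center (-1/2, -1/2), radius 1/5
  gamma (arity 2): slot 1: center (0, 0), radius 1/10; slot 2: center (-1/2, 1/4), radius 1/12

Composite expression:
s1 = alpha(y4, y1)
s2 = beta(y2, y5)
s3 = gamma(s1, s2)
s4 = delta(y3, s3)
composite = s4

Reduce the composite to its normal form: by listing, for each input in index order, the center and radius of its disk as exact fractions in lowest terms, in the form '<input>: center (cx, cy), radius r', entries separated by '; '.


y1: center (-49/100, -49/100), radius 1/300; y2: center (-3/5, -53/120), radius 1/480; y3: center (-1/2, 0), radius 1/8; y4: center (-1/2, -49/100), radius 1/350; y5: center (-71/120, -11/24), radius 1/300

Each y-disk chains the slot maps above it in delta; radii multiply.
tracing y3 down its 1-map path: center (-1/2, 0), radius 1/8
tracing y4 down its 3-map path: center (-1/2, -49/100), radius 1/350
tracing y1 down its 3-map path: center (-49/100, -49/100), radius 1/300
tracing y2 down its 3-map path: center (-3/5, -53/120), radius 1/480
tracing y5 down its 3-map path: center (-71/120, -11/24), radius 1/300


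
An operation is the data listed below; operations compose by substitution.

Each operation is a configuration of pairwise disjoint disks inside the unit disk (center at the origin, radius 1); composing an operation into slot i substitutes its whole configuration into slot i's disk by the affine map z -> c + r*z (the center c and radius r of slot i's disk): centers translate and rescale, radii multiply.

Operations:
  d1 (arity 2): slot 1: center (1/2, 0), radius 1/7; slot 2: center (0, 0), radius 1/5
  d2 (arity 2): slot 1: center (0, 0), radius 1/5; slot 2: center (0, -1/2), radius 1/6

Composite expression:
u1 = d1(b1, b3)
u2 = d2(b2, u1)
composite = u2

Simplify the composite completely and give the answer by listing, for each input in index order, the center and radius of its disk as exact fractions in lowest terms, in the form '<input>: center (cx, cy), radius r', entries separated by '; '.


b1: center (1/12, -1/2), radius 1/42; b2: center (0, 0), radius 1/5; b3: center (0, -1/2), radius 1/30

Each b-disk chains the slot maps above it in d2; radii multiply.
b2: after 1 affine step, its disk has center (0, 0), radius 1/5
b1: after 2 affine steps, its disk has center (1/12, -1/2), radius 1/42
b3: after 2 affine steps, its disk has center (0, -1/2), radius 1/30


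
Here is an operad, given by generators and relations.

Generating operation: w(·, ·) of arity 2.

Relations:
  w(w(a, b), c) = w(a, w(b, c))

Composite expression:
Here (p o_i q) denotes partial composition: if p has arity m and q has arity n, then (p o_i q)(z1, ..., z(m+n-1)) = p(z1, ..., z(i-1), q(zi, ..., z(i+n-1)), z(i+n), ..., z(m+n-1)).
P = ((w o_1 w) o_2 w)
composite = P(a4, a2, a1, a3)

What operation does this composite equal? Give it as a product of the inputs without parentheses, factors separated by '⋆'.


a4 ⋆ a2 ⋆ a1 ⋆ a3

Associativity of w dissolves the nesting; only the a-input order survives.
w(a2, a1) unparenthesizes to a2 ⋆ a1
w(a4, w(a2, a1)) unparenthesizes to a4 ⋆ a2 ⋆ a1
w(w(a4, w(a2, a1)), a3) unparenthesizes to a4 ⋆ a2 ⋆ a1 ⋆ a3


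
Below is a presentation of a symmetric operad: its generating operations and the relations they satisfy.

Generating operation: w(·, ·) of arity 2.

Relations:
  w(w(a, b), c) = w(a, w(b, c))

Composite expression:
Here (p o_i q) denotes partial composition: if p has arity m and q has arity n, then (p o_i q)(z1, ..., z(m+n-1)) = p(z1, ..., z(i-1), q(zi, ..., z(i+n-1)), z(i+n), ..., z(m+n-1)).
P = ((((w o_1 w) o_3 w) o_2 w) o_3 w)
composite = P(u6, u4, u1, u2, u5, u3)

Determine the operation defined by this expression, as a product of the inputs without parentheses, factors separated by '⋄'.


u6 ⋄ u4 ⋄ u1 ⋄ u2 ⋄ u5 ⋄ u3

Every regrouping of w is equal, so read the u-inputs in written order.
w(u1, u2) unparenthesizes to u1 ⋄ u2
w(u4, w(u1, u2)) unparenthesizes to u4 ⋄ u1 ⋄ u2
w(u6, w(u4, w(u1, u2))) unparenthesizes to u6 ⋄ u4 ⋄ u1 ⋄ u2
w(u5, u3) unparenthesizes to u5 ⋄ u3
w(w(u6, w(u4, w(u1, u2))), w(u5, u3)) unparenthesizes to u6 ⋄ u4 ⋄ u1 ⋄ u2 ⋄ u5 ⋄ u3


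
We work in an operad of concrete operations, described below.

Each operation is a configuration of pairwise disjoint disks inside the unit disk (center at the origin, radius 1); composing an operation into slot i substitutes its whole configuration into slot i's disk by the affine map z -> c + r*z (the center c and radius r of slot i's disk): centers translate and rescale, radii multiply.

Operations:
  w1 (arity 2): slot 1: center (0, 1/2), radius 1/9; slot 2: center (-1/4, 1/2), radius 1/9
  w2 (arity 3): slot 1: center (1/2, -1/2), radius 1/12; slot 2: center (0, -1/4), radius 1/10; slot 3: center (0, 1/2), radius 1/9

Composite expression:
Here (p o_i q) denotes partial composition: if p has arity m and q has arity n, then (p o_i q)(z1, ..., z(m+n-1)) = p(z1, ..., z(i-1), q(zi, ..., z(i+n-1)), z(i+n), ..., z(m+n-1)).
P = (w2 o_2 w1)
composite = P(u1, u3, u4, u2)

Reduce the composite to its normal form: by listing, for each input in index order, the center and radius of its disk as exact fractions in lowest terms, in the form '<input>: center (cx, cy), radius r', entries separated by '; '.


Follow each u-input down from w2: c' goes to c + r*c', radius to r*r'.
for u1, the 1-step affine chain lands on center (1/2, -1/2), radius 1/12
for u3, the 2-step affine chain lands on center (0, -1/5), radius 1/90
for u4, the 2-step affine chain lands on center (-1/40, -1/5), radius 1/90
for u2, the 1-step affine chain lands on center (0, 1/2), radius 1/9

u1: center (1/2, -1/2), radius 1/12; u2: center (0, 1/2), radius 1/9; u3: center (0, -1/5), radius 1/90; u4: center (-1/40, -1/5), radius 1/90


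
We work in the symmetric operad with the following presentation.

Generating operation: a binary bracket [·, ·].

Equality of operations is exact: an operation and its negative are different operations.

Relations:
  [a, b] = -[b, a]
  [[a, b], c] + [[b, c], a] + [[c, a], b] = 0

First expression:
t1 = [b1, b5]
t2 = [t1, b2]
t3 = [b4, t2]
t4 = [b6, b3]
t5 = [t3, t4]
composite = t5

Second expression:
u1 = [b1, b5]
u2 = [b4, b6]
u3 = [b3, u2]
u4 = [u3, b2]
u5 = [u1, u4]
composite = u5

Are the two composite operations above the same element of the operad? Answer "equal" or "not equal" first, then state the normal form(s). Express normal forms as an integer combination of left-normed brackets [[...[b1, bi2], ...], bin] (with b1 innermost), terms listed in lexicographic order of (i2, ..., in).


not equal; first: [[[[[b1, b5], b2], b4], b3], b6] - [[[[[b1, b5], b2], b4], b6], b3]; second: -[[[[[b1, b5], b2], b3], b4], b6] + [[[[[b1, b5], b2], b3], b6], b4] + [[[[[b1, b5], b2], b4], b6], b3] - [[[[[b1, b5], b2], b6], b4], b3] + [[[[[b1, b5], b3], b4], b6], b2] - [[[[[b1, b5], b3], b6], b4], b2] - [[[[[b1, b5], b4], b6], b3], b2] + [[[[[b1, b5], b6], b4], b3], b2]

In normal form, the first expression is [[[[[b1, b5], b2], b4], b3], b6] - [[[[[b1, b5], b2], b4], b6], b3]
In normal form, the second expression is -[[[[[b1, b5], b2], b3], b4], b6] + [[[[[b1, b5], b2], b3], b6], b4] + [[[[[b1, b5], b2], b4], b6], b3] - [[[[[b1, b5], b2], b6], b4], b3] + [[[[[b1, b5], b3], b4], b6], b2] - [[[[[b1, b5], b3], b6], b4], b2] - [[[[[b1, b5], b4], b6], b3], b2] + [[[[[b1, b5], b6], b4], b3], b2]
No match — not equal.


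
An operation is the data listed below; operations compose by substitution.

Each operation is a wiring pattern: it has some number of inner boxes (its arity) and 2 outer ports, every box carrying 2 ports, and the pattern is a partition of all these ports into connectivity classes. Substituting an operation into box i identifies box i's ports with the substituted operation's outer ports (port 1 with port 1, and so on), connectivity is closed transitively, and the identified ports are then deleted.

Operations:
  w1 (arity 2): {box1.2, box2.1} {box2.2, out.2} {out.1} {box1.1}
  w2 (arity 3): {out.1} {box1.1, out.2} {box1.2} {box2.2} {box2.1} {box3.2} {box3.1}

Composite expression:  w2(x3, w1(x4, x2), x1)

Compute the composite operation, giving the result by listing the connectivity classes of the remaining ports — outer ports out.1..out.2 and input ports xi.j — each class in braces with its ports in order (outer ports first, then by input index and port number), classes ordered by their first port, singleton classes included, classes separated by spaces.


{out.1} {out.2, x3.1} {x1.1} {x1.2} {x2.1, x4.2} {x2.2} {x3.2} {x4.1}

Treat the ports identified at w2 as solder joints: merge, then drop.
stage w1: inputs (x4, x2), connectivity {out.1} {out.2, x2.2} {x2.1, x4.2} {x4.1}, out.j its boundary
stage w2: inputs (x3, x4, x2, x1), connectivity {out.1} {out.2, x3.1} {x1.1} {x1.2} {x2.1, x4.2} {x2.2} {x3.2} {x4.1}, out.j its boundary


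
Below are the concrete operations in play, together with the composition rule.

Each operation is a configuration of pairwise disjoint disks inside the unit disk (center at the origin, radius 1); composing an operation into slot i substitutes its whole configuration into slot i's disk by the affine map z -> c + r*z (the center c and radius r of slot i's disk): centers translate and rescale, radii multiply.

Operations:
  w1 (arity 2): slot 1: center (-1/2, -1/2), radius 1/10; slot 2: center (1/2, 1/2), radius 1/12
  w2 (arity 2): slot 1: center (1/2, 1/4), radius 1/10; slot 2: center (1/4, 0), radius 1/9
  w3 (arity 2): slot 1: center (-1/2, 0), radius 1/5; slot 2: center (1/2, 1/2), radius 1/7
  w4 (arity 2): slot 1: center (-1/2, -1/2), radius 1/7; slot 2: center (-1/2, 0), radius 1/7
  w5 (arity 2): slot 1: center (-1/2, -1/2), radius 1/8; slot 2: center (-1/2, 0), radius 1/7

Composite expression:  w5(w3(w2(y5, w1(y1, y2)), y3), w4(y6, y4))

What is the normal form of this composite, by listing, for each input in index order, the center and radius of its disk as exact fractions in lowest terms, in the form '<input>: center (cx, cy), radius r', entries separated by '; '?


Affine substitution under w5: radii multiply and y-centers shift.
tracing y5 down its 3-map path: center (-11/20, -79/160), radius 1/400
tracing y1 down its 4-map path: center (-803/1440, -361/720), radius 1/3600
tracing y2 down its 4-map path: center (-799/1440, -359/720), radius 1/4320
tracing y3 down its 2-map path: center (-7/16, -7/16), radius 1/56
tracing y6 down its 2-map path: center (-4/7, -1/14), radius 1/49
tracing y4 down its 2-map path: center (-4/7, 0), radius 1/49

y1: center (-803/1440, -361/720), radius 1/3600; y2: center (-799/1440, -359/720), radius 1/4320; y3: center (-7/16, -7/16), radius 1/56; y4: center (-4/7, 0), radius 1/49; y5: center (-11/20, -79/160), radius 1/400; y6: center (-4/7, -1/14), radius 1/49


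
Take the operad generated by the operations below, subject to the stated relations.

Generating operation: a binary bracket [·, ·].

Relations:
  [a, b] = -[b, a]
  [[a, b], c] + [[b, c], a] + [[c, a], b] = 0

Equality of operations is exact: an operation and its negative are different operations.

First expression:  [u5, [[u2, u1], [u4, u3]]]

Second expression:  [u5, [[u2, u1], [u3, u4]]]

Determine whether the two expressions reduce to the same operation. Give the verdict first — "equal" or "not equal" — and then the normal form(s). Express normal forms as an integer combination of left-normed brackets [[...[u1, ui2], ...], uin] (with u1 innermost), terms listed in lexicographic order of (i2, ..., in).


The first composite normalizes to -[[[[u1, u2], u3], u4], u5] + [[[[u1, u2], u4], u3], u5]
The second composite normalizes to [[[[u1, u2], u3], u4], u5] - [[[[u1, u2], u4], u3], u5]
No match — not equal.

not equal: they reduce to -[[[[u1, u2], u3], u4], u5] + [[[[u1, u2], u4], u3], u5] and [[[[u1, u2], u3], u4], u5] - [[[[u1, u2], u4], u3], u5]


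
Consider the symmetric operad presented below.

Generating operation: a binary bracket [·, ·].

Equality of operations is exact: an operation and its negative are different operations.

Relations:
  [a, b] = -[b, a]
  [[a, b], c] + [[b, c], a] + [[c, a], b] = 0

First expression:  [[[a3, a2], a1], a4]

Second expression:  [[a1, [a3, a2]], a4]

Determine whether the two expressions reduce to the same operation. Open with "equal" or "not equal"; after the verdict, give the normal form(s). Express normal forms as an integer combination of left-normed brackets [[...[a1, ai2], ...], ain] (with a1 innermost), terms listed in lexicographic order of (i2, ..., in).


The first expression, normalized: [[[a1, a2], a3], a4] - [[[a1, a3], a2], a4]
The second expression, normalized: -[[[a1, a2], a3], a4] + [[[a1, a3], a2], a4]
No match — not equal.

not equal: they reduce to [[[a1, a2], a3], a4] - [[[a1, a3], a2], a4] and -[[[a1, a2], a3], a4] + [[[a1, a3], a2], a4]


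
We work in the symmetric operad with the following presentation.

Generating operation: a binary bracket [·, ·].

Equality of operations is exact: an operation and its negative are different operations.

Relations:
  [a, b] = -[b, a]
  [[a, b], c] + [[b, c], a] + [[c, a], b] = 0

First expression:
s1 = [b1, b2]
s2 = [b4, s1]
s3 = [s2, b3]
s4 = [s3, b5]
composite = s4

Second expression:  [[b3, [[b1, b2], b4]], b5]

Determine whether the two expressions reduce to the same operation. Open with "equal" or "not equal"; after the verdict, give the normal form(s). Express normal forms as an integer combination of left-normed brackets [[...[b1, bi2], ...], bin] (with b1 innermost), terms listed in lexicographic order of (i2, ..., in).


equal; the common form is -[[[[b1, b2], b4], b3], b5]

Reducing the first expression gives -[[[[b1, b2], b4], b3], b5]
Reducing the second expression gives -[[[[b1, b2], b4], b3], b5]
The normal forms match — equal.


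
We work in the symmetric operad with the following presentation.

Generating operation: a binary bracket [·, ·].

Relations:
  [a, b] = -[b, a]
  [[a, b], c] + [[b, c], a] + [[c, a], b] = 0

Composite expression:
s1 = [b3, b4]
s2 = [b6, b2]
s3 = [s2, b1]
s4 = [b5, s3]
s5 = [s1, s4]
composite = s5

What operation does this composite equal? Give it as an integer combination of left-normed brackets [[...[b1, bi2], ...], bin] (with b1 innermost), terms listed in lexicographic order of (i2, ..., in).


[[[[[b1, b2], b6], b5], b3], b4] - [[[[[b1, b2], b6], b5], b4], b3] - [[[[[b1, b6], b2], b5], b3], b4] + [[[[[b1, b6], b2], b5], b4], b3]


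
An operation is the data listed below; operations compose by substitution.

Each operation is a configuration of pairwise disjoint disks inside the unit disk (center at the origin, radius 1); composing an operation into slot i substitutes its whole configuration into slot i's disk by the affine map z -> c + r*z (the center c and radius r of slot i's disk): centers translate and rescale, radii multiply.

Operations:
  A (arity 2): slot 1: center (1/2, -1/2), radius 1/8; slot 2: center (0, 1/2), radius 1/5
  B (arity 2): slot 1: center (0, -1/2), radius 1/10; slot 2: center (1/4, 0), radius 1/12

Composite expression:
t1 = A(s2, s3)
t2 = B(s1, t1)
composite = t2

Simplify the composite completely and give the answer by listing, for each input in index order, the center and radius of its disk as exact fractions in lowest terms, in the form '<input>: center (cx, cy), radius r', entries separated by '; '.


s1: center (0, -1/2), radius 1/10; s2: center (7/24, -1/24), radius 1/96; s3: center (1/4, 1/24), radius 1/60

Nesting under B composes maps z -> c + r*z down each s-path.
s1: after 1 affine step, its disk has center (0, -1/2), radius 1/10
s2: after 2 affine steps, its disk has center (7/24, -1/24), radius 1/96
s3: after 2 affine steps, its disk has center (1/4, 1/24), radius 1/60


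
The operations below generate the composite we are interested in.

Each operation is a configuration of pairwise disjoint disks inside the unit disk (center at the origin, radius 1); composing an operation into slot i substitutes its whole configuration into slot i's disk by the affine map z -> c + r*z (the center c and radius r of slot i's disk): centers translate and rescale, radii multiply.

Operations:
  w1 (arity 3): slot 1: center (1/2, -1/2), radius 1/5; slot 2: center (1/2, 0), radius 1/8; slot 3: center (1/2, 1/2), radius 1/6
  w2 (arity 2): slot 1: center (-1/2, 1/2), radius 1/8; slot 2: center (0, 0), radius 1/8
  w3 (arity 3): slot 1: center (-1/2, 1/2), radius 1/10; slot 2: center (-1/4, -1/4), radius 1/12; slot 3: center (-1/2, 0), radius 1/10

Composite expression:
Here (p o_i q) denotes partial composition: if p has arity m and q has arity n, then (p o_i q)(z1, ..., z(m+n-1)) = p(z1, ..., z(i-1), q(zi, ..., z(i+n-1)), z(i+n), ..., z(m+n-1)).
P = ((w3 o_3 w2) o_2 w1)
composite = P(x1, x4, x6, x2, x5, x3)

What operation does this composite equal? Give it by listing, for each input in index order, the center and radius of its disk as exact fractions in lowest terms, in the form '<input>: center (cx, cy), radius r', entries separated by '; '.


x1: center (-1/2, 1/2), radius 1/10; x2: center (-5/24, -5/24), radius 1/72; x3: center (-1/2, 0), radius 1/80; x4: center (-5/24, -7/24), radius 1/60; x5: center (-11/20, 1/20), radius 1/80; x6: center (-5/24, -1/4), radius 1/96

Affine substitution under w3: radii multiply and x-centers shift.
x1: after 1 affine step, its disk has center (-1/2, 1/2), radius 1/10
x4: after 2 affine steps, its disk has center (-5/24, -7/24), radius 1/60
x6: after 2 affine steps, its disk has center (-5/24, -1/4), radius 1/96
x2: after 2 affine steps, its disk has center (-5/24, -5/24), radius 1/72
x5: after 2 affine steps, its disk has center (-11/20, 1/20), radius 1/80
x3: after 2 affine steps, its disk has center (-1/2, 0), radius 1/80


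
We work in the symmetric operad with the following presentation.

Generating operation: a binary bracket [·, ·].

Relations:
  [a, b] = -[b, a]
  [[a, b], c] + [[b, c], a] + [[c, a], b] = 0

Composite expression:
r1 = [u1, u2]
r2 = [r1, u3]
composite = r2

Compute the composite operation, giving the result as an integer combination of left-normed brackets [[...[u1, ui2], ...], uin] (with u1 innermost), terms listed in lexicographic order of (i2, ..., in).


Left-normed coefficients sit on the u1-initial expansion words.
Composite bracket: [[u1, u2], u3]
Each bracket splits as ab - ba, giving 4 signed words (2^2 = 4).
Collect the words opening with u1:
  from u1u2u3, sign +1: term +[[u1, u2], u3]

[[u1, u2], u3]


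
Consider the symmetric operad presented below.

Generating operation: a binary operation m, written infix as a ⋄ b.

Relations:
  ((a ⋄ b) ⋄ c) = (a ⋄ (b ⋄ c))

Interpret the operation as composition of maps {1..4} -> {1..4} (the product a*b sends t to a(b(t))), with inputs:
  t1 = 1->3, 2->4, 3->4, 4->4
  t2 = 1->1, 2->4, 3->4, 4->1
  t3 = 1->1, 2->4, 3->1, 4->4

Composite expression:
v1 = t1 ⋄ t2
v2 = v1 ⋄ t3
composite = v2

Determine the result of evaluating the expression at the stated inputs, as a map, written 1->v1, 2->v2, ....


1->3, 2->3, 3->3, 4->3

(t1 ⋄ t2) = 1->3, 2->4, 3->4, 4->3
((t1 ⋄ t2) ⋄ t3) = 1->3, 2->3, 3->3, 4->3


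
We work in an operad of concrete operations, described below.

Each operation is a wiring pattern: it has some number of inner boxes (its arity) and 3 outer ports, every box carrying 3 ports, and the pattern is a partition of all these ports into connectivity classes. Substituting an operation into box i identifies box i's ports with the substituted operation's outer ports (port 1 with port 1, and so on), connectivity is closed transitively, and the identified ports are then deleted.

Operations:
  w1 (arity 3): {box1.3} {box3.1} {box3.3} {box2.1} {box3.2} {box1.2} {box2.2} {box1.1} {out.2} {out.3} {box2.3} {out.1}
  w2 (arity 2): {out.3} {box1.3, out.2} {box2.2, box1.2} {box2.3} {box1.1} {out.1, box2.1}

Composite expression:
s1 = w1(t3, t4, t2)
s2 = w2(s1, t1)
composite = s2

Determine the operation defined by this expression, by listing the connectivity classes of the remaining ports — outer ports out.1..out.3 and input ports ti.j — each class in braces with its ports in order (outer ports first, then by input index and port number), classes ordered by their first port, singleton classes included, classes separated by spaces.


Connectivity passes through glued w2-boundaries; trace each wire chain.
w1 over (t3, t4, t2) gives {out.1} {out.2} {out.3} {t2.1} {t2.2} {t2.3} {t3.1} {t3.2} {t3.3} {t4.1} {t4.2} {t4.3}, out.j being that stage's outer ports
w2 over (t3, t4, t2, t1) gives {out.1, t1.1} {out.2} {out.3} {t1.2} {t1.3} {t2.1} {t2.2} {t2.3} {t3.1} {t3.2} {t3.3} {t4.1} {t4.2} {t4.3}, out.j being that stage's outer ports

{out.1, t1.1} {out.2} {out.3} {t1.2} {t1.3} {t2.1} {t2.2} {t2.3} {t3.1} {t3.2} {t3.3} {t4.1} {t4.2} {t4.3}


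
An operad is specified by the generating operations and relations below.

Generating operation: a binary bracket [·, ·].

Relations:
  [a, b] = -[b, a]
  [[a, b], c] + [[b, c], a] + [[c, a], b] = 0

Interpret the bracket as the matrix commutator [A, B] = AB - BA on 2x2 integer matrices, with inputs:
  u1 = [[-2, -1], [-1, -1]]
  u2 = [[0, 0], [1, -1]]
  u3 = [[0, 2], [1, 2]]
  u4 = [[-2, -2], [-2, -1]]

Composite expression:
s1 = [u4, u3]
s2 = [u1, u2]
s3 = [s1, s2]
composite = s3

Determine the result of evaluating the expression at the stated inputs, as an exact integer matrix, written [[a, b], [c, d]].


[u4, u3] = [[2, -6], [5, -2]]
[u1, u2] = [[-1, 1], [0, 1]]
[[u4, u3], [u1, u2]] = [[-5, -8], [-10, 5]]

[[-5, -8], [-10, 5]]


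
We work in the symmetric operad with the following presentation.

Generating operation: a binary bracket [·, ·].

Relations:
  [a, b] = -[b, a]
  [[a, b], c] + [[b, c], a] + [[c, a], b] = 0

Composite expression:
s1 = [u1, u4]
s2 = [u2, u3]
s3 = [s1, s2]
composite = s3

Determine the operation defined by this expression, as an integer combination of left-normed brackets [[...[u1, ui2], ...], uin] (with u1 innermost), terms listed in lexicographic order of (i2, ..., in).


[[[u1, u4], u2], u3] - [[[u1, u4], u3], u2]

In the tensor algebra, words opening u1 carry the u1-anchored form.
Composite bracket: [[u1, u4], [u2, u3]]
Applying ab - ba throughout gives 8 signed words (2^3 = 8).
Only words starting with u1 matter:
  u1u4u2u3 (sign +1) contributes +[[[u1, u4], u2], u3]
  u1u4u3u2 (sign -1) contributes -[[[u1, u4], u3], u2]


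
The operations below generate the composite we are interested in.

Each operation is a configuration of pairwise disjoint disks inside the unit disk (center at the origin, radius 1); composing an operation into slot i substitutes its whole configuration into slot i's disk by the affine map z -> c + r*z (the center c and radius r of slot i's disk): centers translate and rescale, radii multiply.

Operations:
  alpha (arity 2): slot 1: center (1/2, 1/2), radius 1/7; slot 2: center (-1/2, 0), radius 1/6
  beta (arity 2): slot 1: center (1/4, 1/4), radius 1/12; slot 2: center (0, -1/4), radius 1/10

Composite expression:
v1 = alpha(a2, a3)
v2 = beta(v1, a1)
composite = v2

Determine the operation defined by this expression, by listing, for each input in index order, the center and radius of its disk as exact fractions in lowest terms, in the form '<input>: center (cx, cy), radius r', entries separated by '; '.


a1: center (0, -1/4), radius 1/10; a2: center (7/24, 7/24), radius 1/84; a3: center (5/24, 1/4), radius 1/72

Follow each a-input down from beta: c' goes to c + r*c', radius to r*r'.
input a2: composing its 2 substitution steps yields center (7/24, 7/24), radius 1/84
input a3: composing its 2 substitution steps yields center (5/24, 1/4), radius 1/72
input a1: composing its 1 substitution step yields center (0, -1/4), radius 1/10


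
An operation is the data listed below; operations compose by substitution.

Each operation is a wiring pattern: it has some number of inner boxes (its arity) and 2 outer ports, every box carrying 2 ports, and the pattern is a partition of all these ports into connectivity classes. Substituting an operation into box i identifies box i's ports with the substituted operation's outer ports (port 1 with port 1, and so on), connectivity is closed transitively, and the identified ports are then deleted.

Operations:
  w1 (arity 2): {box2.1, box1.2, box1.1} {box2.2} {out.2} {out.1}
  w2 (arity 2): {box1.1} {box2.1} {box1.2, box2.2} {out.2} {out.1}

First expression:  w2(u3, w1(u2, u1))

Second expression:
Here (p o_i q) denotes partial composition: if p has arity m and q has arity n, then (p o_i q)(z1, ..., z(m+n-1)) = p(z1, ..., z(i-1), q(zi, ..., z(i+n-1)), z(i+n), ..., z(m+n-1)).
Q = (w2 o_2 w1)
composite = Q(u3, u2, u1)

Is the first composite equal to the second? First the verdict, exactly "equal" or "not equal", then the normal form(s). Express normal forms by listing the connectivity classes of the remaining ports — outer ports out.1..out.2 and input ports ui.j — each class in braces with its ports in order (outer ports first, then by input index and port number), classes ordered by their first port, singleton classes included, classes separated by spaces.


equal; the common form is {out.1} {out.2} {u1.1, u2.1, u2.2} {u1.2} {u3.1} {u3.2}

The first expression, normalized: {out.1} {out.2} {u1.1, u2.1, u2.2} {u1.2} {u3.1} {u3.2}
The second expression, normalized: {out.1} {out.2} {u1.1, u2.1, u2.2} {u1.2} {u3.1} {u3.2}
Identical normal forms: equal.


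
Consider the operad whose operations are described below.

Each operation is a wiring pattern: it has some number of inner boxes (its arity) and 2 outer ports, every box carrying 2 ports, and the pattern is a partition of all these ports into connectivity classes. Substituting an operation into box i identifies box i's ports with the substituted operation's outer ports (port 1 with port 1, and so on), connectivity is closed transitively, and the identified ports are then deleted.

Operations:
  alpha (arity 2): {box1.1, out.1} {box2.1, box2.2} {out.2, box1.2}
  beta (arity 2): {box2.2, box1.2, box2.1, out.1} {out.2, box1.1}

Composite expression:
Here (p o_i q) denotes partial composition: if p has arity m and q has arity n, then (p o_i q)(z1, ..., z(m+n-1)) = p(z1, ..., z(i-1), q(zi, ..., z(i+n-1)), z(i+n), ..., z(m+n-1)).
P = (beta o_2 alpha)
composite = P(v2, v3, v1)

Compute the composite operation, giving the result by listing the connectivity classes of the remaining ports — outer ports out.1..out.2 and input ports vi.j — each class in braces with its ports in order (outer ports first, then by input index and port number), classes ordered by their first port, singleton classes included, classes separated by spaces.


{out.1, v2.2, v3.1, v3.2} {out.2, v2.1} {v1.1, v1.2}


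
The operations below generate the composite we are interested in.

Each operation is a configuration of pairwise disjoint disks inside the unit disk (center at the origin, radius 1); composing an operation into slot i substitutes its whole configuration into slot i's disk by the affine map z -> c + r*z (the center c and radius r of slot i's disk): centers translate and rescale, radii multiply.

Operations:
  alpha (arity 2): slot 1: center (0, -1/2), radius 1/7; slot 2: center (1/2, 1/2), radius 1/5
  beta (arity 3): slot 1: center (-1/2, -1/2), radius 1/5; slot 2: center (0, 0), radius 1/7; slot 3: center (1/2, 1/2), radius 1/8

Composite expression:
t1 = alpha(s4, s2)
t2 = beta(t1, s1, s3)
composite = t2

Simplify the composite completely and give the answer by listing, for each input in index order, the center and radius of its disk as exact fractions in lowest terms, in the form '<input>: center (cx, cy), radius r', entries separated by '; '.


s1: center (0, 0), radius 1/7; s2: center (-2/5, -2/5), radius 1/25; s3: center (1/2, 1/2), radius 1/8; s4: center (-1/2, -3/5), radius 1/35

Nesting under beta composes maps z -> c + r*z down each s-path.
s4: after 2 affine steps, its disk has center (-1/2, -3/5), radius 1/35
s2: after 2 affine steps, its disk has center (-2/5, -2/5), radius 1/25
s1: after 1 affine step, its disk has center (0, 0), radius 1/7
s3: after 1 affine step, its disk has center (1/2, 1/2), radius 1/8


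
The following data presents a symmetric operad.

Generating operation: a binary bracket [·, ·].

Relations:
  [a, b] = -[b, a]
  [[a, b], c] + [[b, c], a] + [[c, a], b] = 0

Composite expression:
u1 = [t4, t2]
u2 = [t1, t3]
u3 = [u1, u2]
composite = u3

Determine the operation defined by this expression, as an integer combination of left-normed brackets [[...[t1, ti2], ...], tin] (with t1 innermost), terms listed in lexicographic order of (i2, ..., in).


[[[t1, t3], t2], t4] - [[[t1, t3], t4], t2]

Antisymmetry and Jacobi reduce to t1-anchored left-normed brackets.
Composite bracket: [[t4, t2], [t1, t3]]
Each bracket splits as ab - ba, giving 8 signed words (2^3 = 8).
Only words starting with t1 matter:
  from t1t3t2t4, sign +1: term +[[[t1, t3], t2], t4]
  from t1t3t4t2, sign -1: term -[[[t1, t3], t4], t2]


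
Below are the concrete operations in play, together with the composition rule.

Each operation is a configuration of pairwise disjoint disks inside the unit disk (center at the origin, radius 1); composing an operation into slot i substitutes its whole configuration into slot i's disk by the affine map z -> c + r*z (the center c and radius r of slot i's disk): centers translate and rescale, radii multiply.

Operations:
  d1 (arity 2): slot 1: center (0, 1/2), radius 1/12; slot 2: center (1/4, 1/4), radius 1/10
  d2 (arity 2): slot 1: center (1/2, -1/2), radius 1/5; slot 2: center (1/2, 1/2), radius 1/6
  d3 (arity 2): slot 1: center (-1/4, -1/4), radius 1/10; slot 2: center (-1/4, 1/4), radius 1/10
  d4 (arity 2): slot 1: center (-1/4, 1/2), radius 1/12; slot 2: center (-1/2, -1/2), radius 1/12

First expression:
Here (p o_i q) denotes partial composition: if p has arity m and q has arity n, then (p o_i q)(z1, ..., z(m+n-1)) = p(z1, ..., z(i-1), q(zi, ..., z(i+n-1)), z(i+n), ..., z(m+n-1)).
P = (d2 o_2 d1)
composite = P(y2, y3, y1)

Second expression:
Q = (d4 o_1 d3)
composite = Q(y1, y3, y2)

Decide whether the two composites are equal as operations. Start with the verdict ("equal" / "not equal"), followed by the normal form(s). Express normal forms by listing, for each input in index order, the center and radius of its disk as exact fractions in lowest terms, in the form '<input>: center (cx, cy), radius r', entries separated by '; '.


not equal; first: y1: center (13/24, 13/24), radius 1/60; y2: center (1/2, -1/2), radius 1/5; y3: center (1/2, 7/12), radius 1/72; second: y1: center (-13/48, 23/48), radius 1/120; y2: center (-1/2, -1/2), radius 1/12; y3: center (-13/48, 25/48), radius 1/120

Normal form of the first expression: y1: center (13/24, 13/24), radius 1/60; y2: center (1/2, -1/2), radius 1/5; y3: center (1/2, 7/12), radius 1/72
Normal form of the second expression: y1: center (-13/48, 23/48), radius 1/120; y2: center (-1/2, -1/2), radius 1/12; y3: center (-13/48, 25/48), radius 1/120
Different reductions; not equal.


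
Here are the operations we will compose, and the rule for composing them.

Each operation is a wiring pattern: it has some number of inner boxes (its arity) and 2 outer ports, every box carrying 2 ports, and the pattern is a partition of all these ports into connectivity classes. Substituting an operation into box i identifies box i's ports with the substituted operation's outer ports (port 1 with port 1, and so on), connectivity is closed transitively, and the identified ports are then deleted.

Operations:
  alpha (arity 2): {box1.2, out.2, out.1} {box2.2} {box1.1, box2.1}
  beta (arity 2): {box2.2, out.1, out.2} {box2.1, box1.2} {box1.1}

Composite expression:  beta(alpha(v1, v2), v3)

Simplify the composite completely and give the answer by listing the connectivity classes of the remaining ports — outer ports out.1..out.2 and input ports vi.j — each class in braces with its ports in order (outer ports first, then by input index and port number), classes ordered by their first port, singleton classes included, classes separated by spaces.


Treat the ports identified at beta as solder joints: merge, then drop.
after alpha, the pattern on (v1, v2) reads {out.1, out.2, v1.2} {v1.1, v2.1} {v2.2} (out.j = its outer ports)
after beta, the pattern on (v1, v2, v3) reads {out.1, out.2, v3.2} {v1.1, v2.1} {v1.2, v3.1} {v2.2} (out.j = its outer ports)

{out.1, out.2, v3.2} {v1.1, v2.1} {v1.2, v3.1} {v2.2}


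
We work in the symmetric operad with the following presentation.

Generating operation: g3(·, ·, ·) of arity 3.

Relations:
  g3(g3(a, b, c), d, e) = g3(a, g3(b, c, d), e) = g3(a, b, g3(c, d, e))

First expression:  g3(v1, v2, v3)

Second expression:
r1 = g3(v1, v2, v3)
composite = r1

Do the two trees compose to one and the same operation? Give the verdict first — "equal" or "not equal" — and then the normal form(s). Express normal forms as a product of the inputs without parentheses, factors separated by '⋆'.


Reducing the first expression gives v1 ⋆ v2 ⋆ v3
Reducing the second expression gives v1 ⋆ v2 ⋆ v3
Same normal form: equal.

equal; the common form is v1 ⋆ v2 ⋆ v3


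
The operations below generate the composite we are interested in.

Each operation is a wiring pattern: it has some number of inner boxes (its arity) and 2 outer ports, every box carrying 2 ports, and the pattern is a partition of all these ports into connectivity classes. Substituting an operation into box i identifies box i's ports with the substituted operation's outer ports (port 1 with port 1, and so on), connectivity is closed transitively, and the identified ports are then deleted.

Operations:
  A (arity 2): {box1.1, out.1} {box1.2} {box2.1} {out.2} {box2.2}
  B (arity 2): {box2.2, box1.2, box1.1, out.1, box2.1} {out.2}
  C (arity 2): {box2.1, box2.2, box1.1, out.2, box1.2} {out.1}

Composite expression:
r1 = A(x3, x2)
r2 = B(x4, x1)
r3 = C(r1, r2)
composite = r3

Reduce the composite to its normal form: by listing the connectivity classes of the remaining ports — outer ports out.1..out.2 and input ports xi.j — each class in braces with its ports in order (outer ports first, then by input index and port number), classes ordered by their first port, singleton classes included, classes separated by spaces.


{out.1} {out.2, x1.1, x1.2, x3.1, x4.1, x4.2} {x2.1} {x2.2} {x3.2}
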